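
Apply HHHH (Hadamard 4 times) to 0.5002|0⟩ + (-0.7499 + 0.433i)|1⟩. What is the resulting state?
0.5002|0⟩ + (-0.7499 + 0.433i)|1⟩

H² = I, so an even number of Hadamards cancels: H^4 = I and the state is unchanged.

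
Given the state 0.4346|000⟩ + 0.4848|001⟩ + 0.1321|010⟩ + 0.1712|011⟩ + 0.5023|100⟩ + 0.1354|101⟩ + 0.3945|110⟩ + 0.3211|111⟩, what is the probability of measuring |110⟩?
0.1556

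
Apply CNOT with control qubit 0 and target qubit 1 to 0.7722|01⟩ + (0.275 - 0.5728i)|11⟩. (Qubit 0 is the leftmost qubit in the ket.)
0.7722|01⟩ + (0.275 - 0.5728i)|10⟩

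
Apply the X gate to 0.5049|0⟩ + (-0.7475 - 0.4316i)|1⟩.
(-0.7475 - 0.4316i)|0⟩ + 0.5049|1⟩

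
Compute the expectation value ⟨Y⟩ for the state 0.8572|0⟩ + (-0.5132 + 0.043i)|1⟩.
0.07372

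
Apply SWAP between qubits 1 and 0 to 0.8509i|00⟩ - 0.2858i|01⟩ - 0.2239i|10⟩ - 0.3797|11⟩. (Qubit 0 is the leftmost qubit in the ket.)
0.8509i|00⟩ - 0.2239i|01⟩ - 0.2858i|10⟩ - 0.3797|11⟩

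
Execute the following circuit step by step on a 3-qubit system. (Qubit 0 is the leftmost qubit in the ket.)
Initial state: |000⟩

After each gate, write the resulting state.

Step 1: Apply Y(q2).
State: i|001⟩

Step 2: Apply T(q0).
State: i|001⟩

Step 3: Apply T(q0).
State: i|001⟩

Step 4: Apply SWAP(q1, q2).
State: i|010⟩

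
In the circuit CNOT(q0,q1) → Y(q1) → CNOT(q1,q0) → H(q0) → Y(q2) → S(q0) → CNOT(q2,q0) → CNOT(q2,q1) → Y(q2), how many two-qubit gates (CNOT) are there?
4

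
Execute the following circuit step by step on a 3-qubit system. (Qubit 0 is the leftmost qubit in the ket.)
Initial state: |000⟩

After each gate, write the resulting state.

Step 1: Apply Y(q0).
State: i|100⟩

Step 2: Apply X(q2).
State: i|101⟩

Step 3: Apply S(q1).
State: i|101⟩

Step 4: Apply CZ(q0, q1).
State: i|101⟩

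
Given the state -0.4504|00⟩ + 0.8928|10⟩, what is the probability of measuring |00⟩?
0.2029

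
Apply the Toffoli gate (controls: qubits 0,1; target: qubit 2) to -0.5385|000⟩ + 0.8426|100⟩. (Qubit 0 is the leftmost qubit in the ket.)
-0.5385|000⟩ + 0.8426|100⟩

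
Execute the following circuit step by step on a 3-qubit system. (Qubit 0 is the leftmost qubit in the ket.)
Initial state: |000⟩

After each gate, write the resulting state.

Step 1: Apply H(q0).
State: 1/√2|000⟩ + 1/√2|100⟩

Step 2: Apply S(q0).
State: 1/√2|000⟩ + (1/√2)i|100⟩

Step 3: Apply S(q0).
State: 1/√2|000⟩ - 1/√2|100⟩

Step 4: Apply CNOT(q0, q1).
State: 1/√2|000⟩ - 1/√2|110⟩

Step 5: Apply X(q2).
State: 1/√2|001⟩ - 1/√2|111⟩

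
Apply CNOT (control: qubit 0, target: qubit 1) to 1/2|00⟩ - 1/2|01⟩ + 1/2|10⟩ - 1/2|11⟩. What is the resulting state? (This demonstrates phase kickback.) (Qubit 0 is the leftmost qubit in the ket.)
1/2|00⟩ - 1/2|01⟩ - 1/2|10⟩ + 1/2|11⟩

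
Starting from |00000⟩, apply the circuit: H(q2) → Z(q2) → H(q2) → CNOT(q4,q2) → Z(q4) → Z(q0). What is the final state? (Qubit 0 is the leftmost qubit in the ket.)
|00100⟩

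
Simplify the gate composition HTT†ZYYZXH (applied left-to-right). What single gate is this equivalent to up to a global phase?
Z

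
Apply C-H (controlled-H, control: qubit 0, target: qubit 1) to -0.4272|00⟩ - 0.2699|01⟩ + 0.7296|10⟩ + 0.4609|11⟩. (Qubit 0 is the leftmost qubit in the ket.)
-0.4272|00⟩ - 0.2699|01⟩ + 0.8418|10⟩ + 0.19|11⟩

C-H leaves the control-|0⟩ kets |00⟩, |01⟩ unchanged and applies H to qubit 1 on the control-|1⟩ pair (|10⟩, |11⟩).
H = [[1/√2, 1/√2], [1/√2, -1/√2]].
With a = amp(|10⟩) = 0.7296 and b = amp(|11⟩) = 0.4609:
new amp(|10⟩) = (1/√2)·a + (1/√2)·b = 0.8418
new amp(|11⟩) = (1/√2)·a + (-1/√2)·b = 0.19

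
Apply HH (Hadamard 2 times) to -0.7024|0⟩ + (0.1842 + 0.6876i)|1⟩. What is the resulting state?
-0.7024|0⟩ + (0.1842 + 0.6876i)|1⟩

H² = I, so an even number of Hadamards cancels: H^2 = I and the state is unchanged.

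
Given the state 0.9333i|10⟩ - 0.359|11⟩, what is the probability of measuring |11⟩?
0.1289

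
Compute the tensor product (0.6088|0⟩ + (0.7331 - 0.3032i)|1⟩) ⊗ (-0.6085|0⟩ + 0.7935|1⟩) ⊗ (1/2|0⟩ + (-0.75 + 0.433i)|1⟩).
-0.1852|000⟩ + (0.2778 - 0.1604i)|001⟩ + 0.2415|010⟩ + (-0.3623 + 0.2092i)|011⟩ + (-0.223 + 0.09225i)|100⟩ + (0.2547 - 0.3315i)|101⟩ + (0.2909 - 0.1203i)|110⟩ + (-0.3321 + 0.4323i)|111⟩

amp(|b₁b₂…⟩) = product of the factor amplitudes for bits b₁, b₂, …; only kets whose every factor amplitude is nonzero survive.
|000⟩: (0.6088)(-0.6085)(1/2) = -0.1852
|001⟩: (0.6088)(-0.6085)(-0.75 + 0.433i) = (0.2778 - 0.1604i)
|010⟩: (0.6088)(0.7935)(1/2) = 0.2415
|011⟩: (0.6088)(0.7935)(-0.75 + 0.433i) = (-0.3623 + 0.2092i)
|100⟩: (0.7331 - 0.3032i)(-0.6085)(1/2) = (-0.223 + 0.09225i)
|101⟩: (0.7331 - 0.3032i)(-0.6085)(-0.75 + 0.433i) = (0.2547 - 0.3315i)
|110⟩: (0.7331 - 0.3032i)(0.7935)(1/2) = (0.2909 - 0.1203i)
|111⟩: (0.7331 - 0.3032i)(0.7935)(-0.75 + 0.433i) = (-0.3321 + 0.4323i)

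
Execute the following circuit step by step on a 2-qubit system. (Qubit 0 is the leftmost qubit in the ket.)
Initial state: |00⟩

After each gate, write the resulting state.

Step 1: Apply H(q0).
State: 1/√2|00⟩ + 1/√2|10⟩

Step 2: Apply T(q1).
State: 1/√2|00⟩ + 1/√2|10⟩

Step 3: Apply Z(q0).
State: 1/√2|00⟩ - 1/√2|10⟩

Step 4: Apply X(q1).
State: 1/√2|01⟩ - 1/√2|11⟩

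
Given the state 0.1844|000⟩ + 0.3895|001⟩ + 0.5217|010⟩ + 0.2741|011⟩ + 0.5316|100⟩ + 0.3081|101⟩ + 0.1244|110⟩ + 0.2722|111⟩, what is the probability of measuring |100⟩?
0.2826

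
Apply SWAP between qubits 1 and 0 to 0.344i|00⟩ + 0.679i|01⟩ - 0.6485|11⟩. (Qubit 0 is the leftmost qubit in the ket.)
0.344i|00⟩ + 0.679i|10⟩ - 0.6485|11⟩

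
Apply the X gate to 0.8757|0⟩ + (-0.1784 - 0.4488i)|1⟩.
(-0.1784 - 0.4488i)|0⟩ + 0.8757|1⟩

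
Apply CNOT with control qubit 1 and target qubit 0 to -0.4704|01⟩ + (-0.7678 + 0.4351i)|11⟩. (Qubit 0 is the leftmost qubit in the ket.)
(-0.7678 + 0.4351i)|01⟩ - 0.4704|11⟩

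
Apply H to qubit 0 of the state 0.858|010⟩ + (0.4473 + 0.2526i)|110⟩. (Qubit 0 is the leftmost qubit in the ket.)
(0.923 + 0.1786i)|010⟩ + (0.2904 - 0.1786i)|110⟩

H on qubit 0 mixes each pair of kets that differ only in qubit 0: amplitudes (a, b) of (|…0…⟩, |…1…⟩) become ((a + b)/√2, (a − b)/√2). Kets absent from the input have amplitude 0.
(|010⟩, |110⟩): (a, b) = (0.858, (0.4473 + 0.2526i)) → ((0.923 + 0.1786i), (0.2904 - 0.1786i))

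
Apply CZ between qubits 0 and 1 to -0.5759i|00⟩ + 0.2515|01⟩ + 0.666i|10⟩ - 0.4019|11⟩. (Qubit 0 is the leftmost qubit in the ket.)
-0.5759i|00⟩ + 0.2515|01⟩ + 0.666i|10⟩ + 0.4019|11⟩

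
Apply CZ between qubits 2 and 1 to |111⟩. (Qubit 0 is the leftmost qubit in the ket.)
-|111⟩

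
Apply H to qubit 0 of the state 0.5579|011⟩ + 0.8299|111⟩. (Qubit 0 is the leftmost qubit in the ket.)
0.9813|011⟩ - 0.1923|111⟩

H on qubit 0 mixes each pair of kets that differ only in qubit 0: amplitudes (a, b) of (|…0…⟩, |…1…⟩) become ((a + b)/√2, (a − b)/√2). Kets absent from the input have amplitude 0.
(|011⟩, |111⟩): (a, b) = (0.5579, 0.8299) → (0.9813, -0.1923)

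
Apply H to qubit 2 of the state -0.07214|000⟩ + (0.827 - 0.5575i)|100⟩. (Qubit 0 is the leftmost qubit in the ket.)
-0.05101|000⟩ - 0.05101|001⟩ + (0.5848 - 0.3942i)|100⟩ + (0.5848 - 0.3942i)|101⟩

H on qubit 2 mixes each pair of kets that differ only in qubit 2: amplitudes (a, b) of (|…0…⟩, |…1…⟩) become ((a + b)/√2, (a − b)/√2). Kets absent from the input have amplitude 0.
(|000⟩, |001⟩): (a, b) = (-0.07214, 0) → (-0.05101, -0.05101)
(|100⟩, |101⟩): (a, b) = ((0.827 - 0.5575i), 0) → ((0.5848 - 0.3942i), (0.5848 - 0.3942i))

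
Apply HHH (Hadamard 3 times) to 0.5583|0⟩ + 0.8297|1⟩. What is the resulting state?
0.9815|0⟩ - 0.1919|1⟩

H² = I, so H^3 = H: a single Hadamard. With (a, b) = (0.5583, 0.8297), H gives ((a + b)/√2, (a − b)/√2) = (0.9815, -0.1919).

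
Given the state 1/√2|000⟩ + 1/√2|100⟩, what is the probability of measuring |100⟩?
1/2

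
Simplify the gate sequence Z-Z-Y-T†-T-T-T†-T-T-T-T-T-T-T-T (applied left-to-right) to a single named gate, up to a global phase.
Y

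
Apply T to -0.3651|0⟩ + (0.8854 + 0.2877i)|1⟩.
-0.3651|0⟩ + (0.4226 + 0.8295i)|1⟩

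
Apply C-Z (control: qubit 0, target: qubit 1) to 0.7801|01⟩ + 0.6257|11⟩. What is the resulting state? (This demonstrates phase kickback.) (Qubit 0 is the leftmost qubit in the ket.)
0.7801|01⟩ - 0.6257|11⟩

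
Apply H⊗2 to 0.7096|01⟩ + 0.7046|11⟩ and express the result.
0.7071|00⟩ - 0.7071|01⟩ + 0.0025|10⟩ - 0.0025|11⟩

H⊗2 gives amp(|y⟩) = (1/2) Σ_x (−1)^(x·y) amp(|x⟩), where x·y is the number of positions in which both x and y have a 1.
|00⟩: (0.7096 + 0.7046)/2 = 0.7071
|01⟩: (-0.7096 - 0.7046)/2 = -0.7071
|10⟩: (0.7096 - 0.7046)/2 = 0.0025
|11⟩: (-0.7096 + 0.7046)/2 = -0.0025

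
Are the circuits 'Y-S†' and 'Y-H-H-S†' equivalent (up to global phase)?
Yes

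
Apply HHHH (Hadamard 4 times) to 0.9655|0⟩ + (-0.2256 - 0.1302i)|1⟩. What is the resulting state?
0.9655|0⟩ + (-0.2256 - 0.1302i)|1⟩

H² = I, so an even number of Hadamards cancels: H^4 = I and the state is unchanged.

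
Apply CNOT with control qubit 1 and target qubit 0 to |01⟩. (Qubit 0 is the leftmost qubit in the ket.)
|11⟩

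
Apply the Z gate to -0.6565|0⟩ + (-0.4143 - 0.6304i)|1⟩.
-0.6565|0⟩ + (0.4143 + 0.6304i)|1⟩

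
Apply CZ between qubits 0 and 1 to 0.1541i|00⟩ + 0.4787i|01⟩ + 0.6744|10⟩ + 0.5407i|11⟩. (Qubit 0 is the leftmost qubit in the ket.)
0.1541i|00⟩ + 0.4787i|01⟩ + 0.6744|10⟩ - 0.5407i|11⟩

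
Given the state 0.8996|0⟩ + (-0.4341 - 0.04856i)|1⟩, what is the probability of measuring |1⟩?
0.1908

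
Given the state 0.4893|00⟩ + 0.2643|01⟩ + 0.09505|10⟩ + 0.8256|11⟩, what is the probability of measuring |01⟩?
0.06985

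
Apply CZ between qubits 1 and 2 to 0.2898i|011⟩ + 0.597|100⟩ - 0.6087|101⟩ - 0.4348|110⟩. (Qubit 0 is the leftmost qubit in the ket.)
-0.2898i|011⟩ + 0.597|100⟩ - 0.6087|101⟩ - 0.4348|110⟩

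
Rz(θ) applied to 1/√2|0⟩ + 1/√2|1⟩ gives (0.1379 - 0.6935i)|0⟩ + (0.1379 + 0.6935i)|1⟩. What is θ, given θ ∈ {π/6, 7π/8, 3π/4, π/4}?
7π/8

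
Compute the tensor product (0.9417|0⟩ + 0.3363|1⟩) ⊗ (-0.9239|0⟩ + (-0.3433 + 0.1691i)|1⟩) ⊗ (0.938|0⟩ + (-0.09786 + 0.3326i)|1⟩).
-0.8161|000⟩ + (0.08514 - 0.2894i)|001⟩ + (-0.3032 + 0.1494i)|010⟩ + (-0.02133 - 0.1231i)|011⟩ - 0.2914|100⟩ + (0.03041 - 0.1033i)|101⟩ + (-0.1083 + 0.05334i)|110⟩ + (-0.007616 - 0.04396i)|111⟩

amp(|b₁b₂…⟩) = product of the factor amplitudes for bits b₁, b₂, …; only kets whose every factor amplitude is nonzero survive.
|000⟩: (0.9417)(-0.9239)(0.938) = -0.8161
|001⟩: (0.9417)(-0.9239)(-0.09786 + 0.3326i) = (0.08514 - 0.2894i)
|010⟩: (0.9417)(-0.3433 + 0.1691i)(0.938) = (-0.3032 + 0.1494i)
|011⟩: (0.9417)(-0.3433 + 0.1691i)(-0.09786 + 0.3326i) = (-0.02133 - 0.1231i)
|100⟩: (0.3363)(-0.9239)(0.938) = -0.2914
|101⟩: (0.3363)(-0.9239)(-0.09786 + 0.3326i) = (0.03041 - 0.1033i)
|110⟩: (0.3363)(-0.3433 + 0.1691i)(0.938) = (-0.1083 + 0.05334i)
|111⟩: (0.3363)(-0.3433 + 0.1691i)(-0.09786 + 0.3326i) = (-0.007616 - 0.04396i)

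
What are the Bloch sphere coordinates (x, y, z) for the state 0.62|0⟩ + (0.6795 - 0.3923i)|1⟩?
(0.8426, -0.4865, -0.2312)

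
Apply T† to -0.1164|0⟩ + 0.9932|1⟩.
-0.1164|0⟩ + (0.7023 - 0.7023i)|1⟩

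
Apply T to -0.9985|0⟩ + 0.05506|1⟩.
-0.9985|0⟩ + (0.03893 + 0.03893i)|1⟩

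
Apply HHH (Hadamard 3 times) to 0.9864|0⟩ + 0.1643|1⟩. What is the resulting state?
0.8137|0⟩ + 0.5813|1⟩

H² = I, so H^3 = H: a single Hadamard. With (a, b) = (0.9864, 0.1643), H gives ((a + b)/√2, (a − b)/√2) = (0.8137, 0.5813).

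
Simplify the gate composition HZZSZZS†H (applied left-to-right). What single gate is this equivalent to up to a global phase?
I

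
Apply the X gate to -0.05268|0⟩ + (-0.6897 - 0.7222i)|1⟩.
(-0.6897 - 0.7222i)|0⟩ - 0.05268|1⟩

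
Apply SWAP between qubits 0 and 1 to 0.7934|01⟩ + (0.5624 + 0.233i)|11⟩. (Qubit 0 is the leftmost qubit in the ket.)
0.7934|10⟩ + (0.5624 + 0.233i)|11⟩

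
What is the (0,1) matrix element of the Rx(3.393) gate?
-0.9921i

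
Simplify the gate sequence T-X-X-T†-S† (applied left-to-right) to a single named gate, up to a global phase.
S†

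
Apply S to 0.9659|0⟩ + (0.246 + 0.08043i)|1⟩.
0.9659|0⟩ + (-0.08043 + 0.246i)|1⟩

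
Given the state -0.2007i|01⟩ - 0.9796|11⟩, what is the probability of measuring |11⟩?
0.9596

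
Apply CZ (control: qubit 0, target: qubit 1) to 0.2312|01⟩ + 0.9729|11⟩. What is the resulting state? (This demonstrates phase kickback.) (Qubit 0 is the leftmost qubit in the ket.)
0.2312|01⟩ - 0.9729|11⟩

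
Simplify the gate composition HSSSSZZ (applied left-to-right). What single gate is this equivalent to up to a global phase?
H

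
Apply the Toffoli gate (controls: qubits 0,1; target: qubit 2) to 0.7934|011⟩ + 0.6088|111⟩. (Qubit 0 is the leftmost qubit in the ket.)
0.7934|011⟩ + 0.6088|110⟩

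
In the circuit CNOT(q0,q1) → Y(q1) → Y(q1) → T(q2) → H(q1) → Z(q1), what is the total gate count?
6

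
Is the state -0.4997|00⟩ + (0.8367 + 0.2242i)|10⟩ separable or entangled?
Separable

Writing the state as a|00⟩ + b|01⟩ + c|10⟩ + d|11⟩, it is a product state iff ad − bc = 0.
Here (a, b, c, d) = (-0.4997, 0, (0.8367 + 0.2242i), 0): ad − bc = (-0.4997)(0) − (0)(0.8367 + 0.2242i) = 0, so the state is separable.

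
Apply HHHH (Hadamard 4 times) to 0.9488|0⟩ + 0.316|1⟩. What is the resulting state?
0.9488|0⟩ + 0.316|1⟩

H² = I, so an even number of Hadamards cancels: H^4 = I and the state is unchanged.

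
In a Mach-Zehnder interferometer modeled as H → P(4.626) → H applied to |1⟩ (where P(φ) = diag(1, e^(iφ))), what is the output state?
(0.5431 + 0.4981i)|0⟩ + (0.4569 - 0.4981i)|1⟩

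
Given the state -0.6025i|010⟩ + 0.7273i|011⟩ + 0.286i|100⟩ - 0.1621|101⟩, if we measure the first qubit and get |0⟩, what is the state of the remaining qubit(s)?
-0.6379i|10⟩ + 0.7701i|11⟩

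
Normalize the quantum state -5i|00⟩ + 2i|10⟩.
-0.9285i|00⟩ + 0.3714i|10⟩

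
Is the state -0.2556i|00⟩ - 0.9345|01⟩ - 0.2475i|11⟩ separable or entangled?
Entangled

Writing the state as a|00⟩ + b|01⟩ + c|10⟩ + d|11⟩, it is a product state iff ad − bc = 0.
Here (a, b, c, d) = (-0.2556i, -0.9345, 0, -0.2475i): ad − bc = (-0.2556i)(-0.2475i) − (-0.9345)(0) = -0.06326 ≠ 0, so the state is entangled.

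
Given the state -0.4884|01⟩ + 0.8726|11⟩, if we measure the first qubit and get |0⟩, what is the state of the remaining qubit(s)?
-|1⟩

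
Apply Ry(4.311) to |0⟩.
-0.552|0⟩ + 0.8339|1⟩

Ry(4.311) = [[cos(θ/2), −sin(θ/2)], [sin(θ/2), cos(θ/2)]]; θ = 4.311, cos(θ/2) ≈ -0.551952, sin(θ/2) ≈ 0.833876.
With a = amp(|0⟩) = 1 and b = amp(|1⟩) = 0:
new amp(|0⟩) = (-0.551952)·a + (-0.833876)·b = -0.552
new amp(|1⟩) = (0.833876)·a + (-0.551952)·b = 0.8339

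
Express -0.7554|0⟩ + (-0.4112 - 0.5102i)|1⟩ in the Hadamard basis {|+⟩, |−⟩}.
(-0.8249 - 0.3608i)|+⟩ + (-0.2434 + 0.3608i)|−⟩

With |ψ⟩ = α|0⟩ + β|1⟩, the Hadamard-basis coefficients are ⟨+|ψ⟩ = (α + β)/√2 and ⟨−|ψ⟩ = (α − β)/√2.
Here α = -0.7554, β = (-0.4112 - 0.5102i): (α + β)/√2 = (-0.8249 - 0.3608i), (α − β)/√2 = (-0.2434 + 0.3608i).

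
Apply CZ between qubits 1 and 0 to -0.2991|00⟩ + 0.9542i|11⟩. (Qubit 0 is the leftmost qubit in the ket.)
-0.2991|00⟩ - 0.9542i|11⟩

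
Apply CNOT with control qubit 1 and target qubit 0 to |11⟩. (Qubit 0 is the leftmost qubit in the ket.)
|01⟩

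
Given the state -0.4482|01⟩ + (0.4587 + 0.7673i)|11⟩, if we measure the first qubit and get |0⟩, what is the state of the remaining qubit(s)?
-|1⟩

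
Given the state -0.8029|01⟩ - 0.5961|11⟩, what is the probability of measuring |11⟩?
0.3553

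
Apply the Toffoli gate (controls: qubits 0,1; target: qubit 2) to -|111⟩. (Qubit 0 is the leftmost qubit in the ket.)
-|110⟩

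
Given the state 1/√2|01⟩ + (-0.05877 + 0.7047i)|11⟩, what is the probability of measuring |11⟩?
0.5001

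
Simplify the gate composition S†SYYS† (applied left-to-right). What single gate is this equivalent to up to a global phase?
S†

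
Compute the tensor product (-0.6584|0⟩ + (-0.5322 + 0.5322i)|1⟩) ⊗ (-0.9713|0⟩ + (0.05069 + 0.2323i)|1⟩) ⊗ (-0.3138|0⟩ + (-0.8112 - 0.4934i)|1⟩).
-0.2007|000⟩ + (-0.5188 - 0.3155i)|001⟩ + (0.01047 + 0.04799i)|010⟩ + (-0.04839 + 0.1405i)|011⟩ + (-0.1622 + 0.1622i)|100⟩ + (-0.6744 + 0.1643i)|101⟩ + (0.04726 + 0.03033i)|110⟩ + (0.07448 + 0.1527i)|111⟩

amp(|b₁b₂…⟩) = product of the factor amplitudes for bits b₁, b₂, …; only kets whose every factor amplitude is nonzero survive.
|000⟩: (-0.6584)(-0.9713)(-0.3138) = -0.2007
|001⟩: (-0.6584)(-0.9713)(-0.8112 - 0.4934i) = (-0.5188 - 0.3155i)
|010⟩: (-0.6584)(0.05069 + 0.2323i)(-0.3138) = (0.01047 + 0.04799i)
|011⟩: (-0.6584)(0.05069 + 0.2323i)(-0.8112 - 0.4934i) = (-0.04839 + 0.1405i)
|100⟩: (-0.5322 + 0.5322i)(-0.9713)(-0.3138) = (-0.1622 + 0.1622i)
|101⟩: (-0.5322 + 0.5322i)(-0.9713)(-0.8112 - 0.4934i) = (-0.6744 + 0.1643i)
|110⟩: (-0.5322 + 0.5322i)(0.05069 + 0.2323i)(-0.3138) = (0.04726 + 0.03033i)
|111⟩: (-0.5322 + 0.5322i)(0.05069 + 0.2323i)(-0.8112 - 0.4934i) = (0.07448 + 0.1527i)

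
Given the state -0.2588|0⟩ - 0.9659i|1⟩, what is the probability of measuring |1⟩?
0.933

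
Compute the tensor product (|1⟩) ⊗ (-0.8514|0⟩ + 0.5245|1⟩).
-0.8514|10⟩ + 0.5245|11⟩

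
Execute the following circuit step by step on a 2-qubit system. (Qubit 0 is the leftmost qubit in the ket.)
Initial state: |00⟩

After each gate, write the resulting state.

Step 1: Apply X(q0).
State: |10⟩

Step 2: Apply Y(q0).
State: -i|00⟩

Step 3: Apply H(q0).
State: -(1/√2)i|00⟩ - (1/√2)i|10⟩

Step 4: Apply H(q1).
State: -(1/2)i|00⟩ - (1/2)i|01⟩ - (1/2)i|10⟩ - (1/2)i|11⟩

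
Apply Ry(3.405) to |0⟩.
-0.1313|0⟩ + 0.9913|1⟩

Ry(3.405) = [[cos(θ/2), −sin(θ/2)], [sin(θ/2), cos(θ/2)]]; θ = 3.405, cos(θ/2) ≈ -0.131323, sin(θ/2) ≈ 0.99134.
With a = amp(|0⟩) = 1 and b = amp(|1⟩) = 0:
new amp(|0⟩) = (-0.131323)·a + (-0.99134)·b = -0.1313
new amp(|1⟩) = (0.99134)·a + (-0.131323)·b = 0.9913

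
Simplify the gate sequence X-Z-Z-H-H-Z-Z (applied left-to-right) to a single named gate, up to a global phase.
X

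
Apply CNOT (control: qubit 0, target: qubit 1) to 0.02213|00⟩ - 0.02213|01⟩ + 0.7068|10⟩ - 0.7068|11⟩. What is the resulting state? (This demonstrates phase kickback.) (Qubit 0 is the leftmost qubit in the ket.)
0.02213|00⟩ - 0.02213|01⟩ - 0.7068|10⟩ + 0.7068|11⟩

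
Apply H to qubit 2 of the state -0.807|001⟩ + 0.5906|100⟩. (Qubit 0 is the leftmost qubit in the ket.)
-0.5706|000⟩ + 0.5706|001⟩ + 0.4176|100⟩ + 0.4176|101⟩

H on qubit 2 mixes each pair of kets that differ only in qubit 2: amplitudes (a, b) of (|…0…⟩, |…1…⟩) become ((a + b)/√2, (a − b)/√2). Kets absent from the input have amplitude 0.
(|000⟩, |001⟩): (a, b) = (0, -0.807) → (-0.5706, 0.5706)
(|100⟩, |101⟩): (a, b) = (0.5906, 0) → (0.4176, 0.4176)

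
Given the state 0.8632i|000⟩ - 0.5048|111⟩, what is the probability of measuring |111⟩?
0.2548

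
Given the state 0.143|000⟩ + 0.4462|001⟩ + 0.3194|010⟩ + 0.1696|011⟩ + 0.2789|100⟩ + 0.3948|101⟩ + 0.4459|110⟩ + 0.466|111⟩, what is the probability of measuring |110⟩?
0.1988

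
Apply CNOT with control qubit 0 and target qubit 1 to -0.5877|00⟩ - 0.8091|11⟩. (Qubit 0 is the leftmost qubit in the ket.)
-0.5877|00⟩ - 0.8091|10⟩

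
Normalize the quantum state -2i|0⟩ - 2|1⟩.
-(1/√2)i|0⟩ - 1/√2|1⟩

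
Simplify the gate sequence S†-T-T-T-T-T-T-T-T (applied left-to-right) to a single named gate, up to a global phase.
S†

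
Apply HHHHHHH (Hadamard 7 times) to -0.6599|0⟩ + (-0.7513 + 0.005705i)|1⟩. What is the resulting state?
(-0.9979 + 0.004034i)|0⟩ + (0.06463 - 0.004034i)|1⟩

H² = I, so H^7 = H: a single Hadamard. With (a, b) = (-0.6599, (-0.7513 + 0.005705i)), H gives ((a + b)/√2, (a − b)/√2) = ((-0.9979 + 0.004034i), (0.06463 - 0.004034i)).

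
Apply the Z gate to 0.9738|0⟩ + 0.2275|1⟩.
0.9738|0⟩ - 0.2275|1⟩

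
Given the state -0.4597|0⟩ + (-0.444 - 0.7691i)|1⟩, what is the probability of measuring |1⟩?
0.7887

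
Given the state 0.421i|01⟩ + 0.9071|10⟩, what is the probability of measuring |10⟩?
0.8228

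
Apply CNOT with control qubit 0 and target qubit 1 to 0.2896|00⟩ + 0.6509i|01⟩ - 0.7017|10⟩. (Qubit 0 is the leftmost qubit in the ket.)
0.2896|00⟩ + 0.6509i|01⟩ - 0.7017|11⟩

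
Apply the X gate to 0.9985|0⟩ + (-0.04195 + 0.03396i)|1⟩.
(-0.04195 + 0.03396i)|0⟩ + 0.9985|1⟩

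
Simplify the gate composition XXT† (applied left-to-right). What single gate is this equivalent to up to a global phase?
T†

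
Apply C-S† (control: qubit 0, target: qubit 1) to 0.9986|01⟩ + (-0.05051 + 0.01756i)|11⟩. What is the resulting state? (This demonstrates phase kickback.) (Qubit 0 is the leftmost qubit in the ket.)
0.9986|01⟩ + (0.01756 + 0.05051i)|11⟩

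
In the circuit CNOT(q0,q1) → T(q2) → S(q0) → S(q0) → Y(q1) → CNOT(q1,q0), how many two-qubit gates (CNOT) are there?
2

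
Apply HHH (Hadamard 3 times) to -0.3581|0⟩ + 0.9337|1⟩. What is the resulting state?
0.407|0⟩ - 0.9134|1⟩

H² = I, so H^3 = H: a single Hadamard. With (a, b) = (-0.3581, 0.9337), H gives ((a + b)/√2, (a − b)/√2) = (0.407, -0.9134).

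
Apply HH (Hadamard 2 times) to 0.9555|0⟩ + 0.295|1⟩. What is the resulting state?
0.9555|0⟩ + 0.295|1⟩

H² = I, so an even number of Hadamards cancels: H^2 = I and the state is unchanged.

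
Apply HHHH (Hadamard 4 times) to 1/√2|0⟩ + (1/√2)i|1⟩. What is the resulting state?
1/√2|0⟩ + (1/√2)i|1⟩

H² = I, so an even number of Hadamards cancels: H^4 = I and the state is unchanged.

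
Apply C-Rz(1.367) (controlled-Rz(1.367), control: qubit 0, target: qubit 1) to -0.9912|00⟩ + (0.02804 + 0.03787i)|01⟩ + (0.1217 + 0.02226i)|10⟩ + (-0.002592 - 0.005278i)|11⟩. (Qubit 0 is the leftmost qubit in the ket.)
-0.9912|00⟩ + (0.02804 + 0.03787i)|01⟩ + (0.1084 - 0.0596i)|10⟩ + (0.001323 - 0.005729i)|11⟩

C-Rz(1.367) leaves the control-|0⟩ kets |00⟩, |01⟩ unchanged and applies Rz(1.367) to qubit 1 on the control-|1⟩ pair (|10⟩, |11⟩).
Rz(1.367) = [[e^(−iθ/2), 0], [0, e^(iθ/2)]] with e^(±iθ/2) = cos(θ/2) ± i·sin(θ/2); θ = 1.367, cos(θ/2) ≈ 0.775367, sin(θ/2) ≈ 0.631511.
With a = amp(|10⟩) = (0.1217 + 0.02226i) and b = amp(|11⟩) = (-0.002592 - 0.005278i):
new amp(|10⟩) = (0.775367 - 0.631511i)·a = (0.1084 - 0.0596i)
new amp(|11⟩) = (0.775367 + 0.631511i)·b = (0.001323 - 0.005729i)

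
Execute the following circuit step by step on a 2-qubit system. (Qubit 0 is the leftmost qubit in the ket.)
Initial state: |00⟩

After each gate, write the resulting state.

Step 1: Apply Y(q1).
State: i|01⟩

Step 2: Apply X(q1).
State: i|00⟩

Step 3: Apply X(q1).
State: i|01⟩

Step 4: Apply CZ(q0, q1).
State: i|01⟩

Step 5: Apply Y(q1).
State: |00⟩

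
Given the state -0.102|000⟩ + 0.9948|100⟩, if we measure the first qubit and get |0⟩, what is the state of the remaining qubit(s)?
-|00⟩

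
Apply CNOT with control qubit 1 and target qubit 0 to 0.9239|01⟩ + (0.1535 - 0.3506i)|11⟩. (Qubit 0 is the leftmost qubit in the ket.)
(0.1535 - 0.3506i)|01⟩ + 0.9239|11⟩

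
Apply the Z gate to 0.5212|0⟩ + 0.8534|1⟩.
0.5212|0⟩ - 0.8534|1⟩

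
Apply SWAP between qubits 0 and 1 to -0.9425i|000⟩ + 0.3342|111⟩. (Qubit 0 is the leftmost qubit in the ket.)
-0.9425i|000⟩ + 0.3342|111⟩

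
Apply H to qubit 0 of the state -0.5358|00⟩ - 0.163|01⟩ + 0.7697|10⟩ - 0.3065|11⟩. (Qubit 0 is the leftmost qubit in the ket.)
0.1654|00⟩ - 0.332|01⟩ - 0.9231|10⟩ + 0.1015|11⟩

H on qubit 0 mixes each pair of kets that differ only in qubit 0: amplitudes (a, b) of (|…0…⟩, |…1…⟩) become ((a + b)/√2, (a − b)/√2). Kets absent from the input have amplitude 0.
(|00⟩, |10⟩): (a, b) = (-0.5358, 0.7697) → (0.1654, -0.9231)
(|01⟩, |11⟩): (a, b) = (-0.163, -0.3065) → (-0.332, 0.1015)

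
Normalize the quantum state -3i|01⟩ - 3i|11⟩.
-(1/√2)i|01⟩ - (1/√2)i|11⟩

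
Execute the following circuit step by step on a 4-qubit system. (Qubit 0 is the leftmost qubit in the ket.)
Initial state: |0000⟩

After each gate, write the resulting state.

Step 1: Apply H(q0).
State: 1/√2|0000⟩ + 1/√2|1000⟩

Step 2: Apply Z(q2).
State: 1/√2|0000⟩ + 1/√2|1000⟩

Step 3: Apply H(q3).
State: 1/2|0000⟩ + 1/2|0001⟩ + 1/2|1000⟩ + 1/2|1001⟩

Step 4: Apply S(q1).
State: 1/2|0000⟩ + 1/2|0001⟩ + 1/2|1000⟩ + 1/2|1001⟩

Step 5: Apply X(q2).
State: 1/2|0010⟩ + 1/2|0011⟩ + 1/2|1010⟩ + 1/2|1011⟩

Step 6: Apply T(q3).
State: 1/2|0010⟩ + (1/√8 + (1/√8)i)|0011⟩ + 1/2|1010⟩ + (1/√8 + (1/√8)i)|1011⟩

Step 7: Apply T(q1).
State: 1/2|0010⟩ + (1/√8 + (1/√8)i)|0011⟩ + 1/2|1010⟩ + (1/√8 + (1/√8)i)|1011⟩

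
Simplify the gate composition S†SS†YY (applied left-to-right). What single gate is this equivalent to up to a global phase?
S†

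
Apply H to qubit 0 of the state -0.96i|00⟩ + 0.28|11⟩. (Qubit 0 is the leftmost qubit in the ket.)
-0.6788i|00⟩ + 0.198|01⟩ - 0.6788i|10⟩ - 0.198|11⟩

H on qubit 0 mixes each pair of kets that differ only in qubit 0: amplitudes (a, b) of (|…0…⟩, |…1…⟩) become ((a + b)/√2, (a − b)/√2). Kets absent from the input have amplitude 0.
(|00⟩, |10⟩): (a, b) = (-0.96i, 0) → (-0.6788i, -0.6788i)
(|01⟩, |11⟩): (a, b) = (0, 0.28) → (0.198, -0.198)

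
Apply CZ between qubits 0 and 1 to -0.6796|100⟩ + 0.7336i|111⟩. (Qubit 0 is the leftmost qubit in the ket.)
-0.6796|100⟩ - 0.7336i|111⟩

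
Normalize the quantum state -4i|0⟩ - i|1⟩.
-0.9701i|0⟩ - 0.2425i|1⟩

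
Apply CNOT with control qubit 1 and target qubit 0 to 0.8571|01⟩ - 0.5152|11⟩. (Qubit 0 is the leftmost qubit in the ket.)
-0.5152|01⟩ + 0.8571|11⟩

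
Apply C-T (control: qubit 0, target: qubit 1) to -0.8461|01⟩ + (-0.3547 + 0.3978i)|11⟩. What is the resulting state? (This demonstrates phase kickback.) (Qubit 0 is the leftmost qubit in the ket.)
-0.8461|01⟩ + (-0.5321 + 0.03048i)|11⟩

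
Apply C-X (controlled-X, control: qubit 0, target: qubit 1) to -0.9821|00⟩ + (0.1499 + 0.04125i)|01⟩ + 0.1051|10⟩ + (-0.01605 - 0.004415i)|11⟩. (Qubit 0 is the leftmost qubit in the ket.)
-0.9821|00⟩ + (0.1499 + 0.04125i)|01⟩ + (-0.01605 - 0.004415i)|10⟩ + 0.1051|11⟩

C-X leaves the control-|0⟩ kets |00⟩, |01⟩ unchanged and applies X to qubit 1 on the control-|1⟩ pair (|10⟩, |11⟩).
X = [[0, 1], [1, 0]].
With a = amp(|10⟩) = 0.1051 and b = amp(|11⟩) = (-0.01605 - 0.004415i):
new amp(|10⟩) = (1)·b = (-0.01605 - 0.004415i)
new amp(|11⟩) = (1)·a = 0.1051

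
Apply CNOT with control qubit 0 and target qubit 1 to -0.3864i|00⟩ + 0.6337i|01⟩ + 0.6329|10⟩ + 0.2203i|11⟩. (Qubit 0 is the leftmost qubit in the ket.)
-0.3864i|00⟩ + 0.6337i|01⟩ + 0.2203i|10⟩ + 0.6329|11⟩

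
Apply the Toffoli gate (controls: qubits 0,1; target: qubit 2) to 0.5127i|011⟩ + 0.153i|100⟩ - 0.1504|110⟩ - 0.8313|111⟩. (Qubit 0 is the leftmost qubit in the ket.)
0.5127i|011⟩ + 0.153i|100⟩ - 0.8313|110⟩ - 0.1504|111⟩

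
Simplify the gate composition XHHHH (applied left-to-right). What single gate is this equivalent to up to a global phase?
X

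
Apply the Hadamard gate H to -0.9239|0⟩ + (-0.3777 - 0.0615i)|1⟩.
(-0.9204 - 0.04349i)|0⟩ + (-0.3862 + 0.04349i)|1⟩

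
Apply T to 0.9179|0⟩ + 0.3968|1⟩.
0.9179|0⟩ + (0.2806 + 0.2806i)|1⟩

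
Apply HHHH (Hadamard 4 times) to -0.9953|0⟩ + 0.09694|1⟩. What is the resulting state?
-0.9953|0⟩ + 0.09694|1⟩

H² = I, so an even number of Hadamards cancels: H^4 = I and the state is unchanged.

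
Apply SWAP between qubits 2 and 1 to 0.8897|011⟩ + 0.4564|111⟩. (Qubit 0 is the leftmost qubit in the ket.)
0.8897|011⟩ + 0.4564|111⟩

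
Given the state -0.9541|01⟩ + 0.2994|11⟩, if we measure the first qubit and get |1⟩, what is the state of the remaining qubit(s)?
|1⟩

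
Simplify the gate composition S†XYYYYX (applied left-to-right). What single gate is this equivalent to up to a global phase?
S†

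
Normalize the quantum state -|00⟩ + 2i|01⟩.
-1/√5|00⟩ + 0.8944i|01⟩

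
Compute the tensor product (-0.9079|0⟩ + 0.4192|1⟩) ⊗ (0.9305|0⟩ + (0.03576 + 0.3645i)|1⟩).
-0.8448|00⟩ + (-0.03247 - 0.3309i)|01⟩ + 0.3901|10⟩ + (0.01499 + 0.1528i)|11⟩

amp(|b₁b₂…⟩) = product of the factor amplitudes for bits b₁, b₂, …; only kets whose every factor amplitude is nonzero survive.
|00⟩: (-0.9079)(0.9305) = -0.8448
|01⟩: (-0.9079)(0.03576 + 0.3645i) = (-0.03247 - 0.3309i)
|10⟩: (0.4192)(0.9305) = 0.3901
|11⟩: (0.4192)(0.03576 + 0.3645i) = (0.01499 + 0.1528i)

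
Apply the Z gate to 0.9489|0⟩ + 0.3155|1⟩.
0.9489|0⟩ - 0.3155|1⟩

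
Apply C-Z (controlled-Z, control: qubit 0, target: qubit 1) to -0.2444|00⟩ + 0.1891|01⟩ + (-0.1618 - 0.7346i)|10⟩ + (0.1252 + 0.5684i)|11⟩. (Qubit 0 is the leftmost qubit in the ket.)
-0.2444|00⟩ + 0.1891|01⟩ + (-0.1618 - 0.7346i)|10⟩ + (-0.1252 - 0.5684i)|11⟩

C-Z leaves the control-|0⟩ kets |00⟩, |01⟩ unchanged and applies Z to qubit 1 on the control-|1⟩ pair (|10⟩, |11⟩).
Z = [[1, 0], [0, -1]].
With a = amp(|10⟩) = (-0.1618 - 0.7346i) and b = amp(|11⟩) = (0.1252 + 0.5684i):
new amp(|10⟩) = (1)·a = (-0.1618 - 0.7346i)
new amp(|11⟩) = (-1)·b = (-0.1252 - 0.5684i)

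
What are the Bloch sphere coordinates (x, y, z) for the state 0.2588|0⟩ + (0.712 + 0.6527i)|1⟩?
(0.3685, 0.3378, -0.866)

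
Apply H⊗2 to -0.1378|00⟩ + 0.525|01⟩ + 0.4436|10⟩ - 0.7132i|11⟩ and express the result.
(0.4154 - 0.3566i)|00⟩ + (-0.1096 + 0.3566i)|01⟩ + (-0.0282 + 0.3566i)|10⟩ + (-0.5532 - 0.3566i)|11⟩

H⊗2 gives amp(|y⟩) = (1/2) Σ_x (−1)^(x·y) amp(|x⟩), where x·y is the number of positions in which both x and y have a 1.
|00⟩: (-0.1378 + 0.525 + 0.4436 - 0.7132i)/2 = (0.4154 - 0.3566i)
|01⟩: (-0.1378 - 0.525 + 0.4436 + 0.7132i)/2 = (-0.1096 + 0.3566i)
|10⟩: (-0.1378 + 0.525 - 0.4436 + 0.7132i)/2 = (-0.0282 + 0.3566i)
|11⟩: (-0.1378 - 0.525 - 0.4436 - 0.7132i)/2 = (-0.5532 - 0.3566i)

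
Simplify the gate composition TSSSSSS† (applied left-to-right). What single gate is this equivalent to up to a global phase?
T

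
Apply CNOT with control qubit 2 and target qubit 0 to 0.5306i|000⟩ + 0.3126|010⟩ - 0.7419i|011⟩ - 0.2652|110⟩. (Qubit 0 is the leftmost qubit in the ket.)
0.5306i|000⟩ + 0.3126|010⟩ - 0.2652|110⟩ - 0.7419i|111⟩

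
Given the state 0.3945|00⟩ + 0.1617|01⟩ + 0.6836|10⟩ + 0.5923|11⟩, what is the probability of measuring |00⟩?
0.1556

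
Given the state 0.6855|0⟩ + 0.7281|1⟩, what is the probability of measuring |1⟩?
0.5301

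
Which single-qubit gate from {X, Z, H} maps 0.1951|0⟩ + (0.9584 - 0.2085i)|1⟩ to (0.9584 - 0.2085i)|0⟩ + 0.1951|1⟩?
X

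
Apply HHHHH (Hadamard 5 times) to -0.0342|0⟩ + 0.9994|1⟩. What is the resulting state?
0.6825|0⟩ - 0.7309|1⟩

H² = I, so H^5 = H: a single Hadamard. With (a, b) = (-0.0342, 0.9994), H gives ((a + b)/√2, (a − b)/√2) = (0.6825, -0.7309).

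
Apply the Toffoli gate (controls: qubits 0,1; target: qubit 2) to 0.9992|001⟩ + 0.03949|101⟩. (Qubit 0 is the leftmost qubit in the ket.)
0.9992|001⟩ + 0.03949|101⟩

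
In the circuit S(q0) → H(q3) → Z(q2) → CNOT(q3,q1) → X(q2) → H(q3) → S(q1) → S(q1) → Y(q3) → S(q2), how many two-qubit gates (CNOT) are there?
1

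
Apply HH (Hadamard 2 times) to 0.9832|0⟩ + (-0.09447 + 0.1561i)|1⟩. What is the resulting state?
0.9832|0⟩ + (-0.09447 + 0.1561i)|1⟩

H² = I, so an even number of Hadamards cancels: H^2 = I and the state is unchanged.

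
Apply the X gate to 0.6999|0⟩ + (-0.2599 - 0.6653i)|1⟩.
(-0.2599 - 0.6653i)|0⟩ + 0.6999|1⟩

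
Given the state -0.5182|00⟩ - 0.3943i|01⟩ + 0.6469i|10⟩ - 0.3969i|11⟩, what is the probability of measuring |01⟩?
0.1555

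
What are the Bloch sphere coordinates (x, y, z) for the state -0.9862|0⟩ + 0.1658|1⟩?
(-0.327, 0, 0.9451)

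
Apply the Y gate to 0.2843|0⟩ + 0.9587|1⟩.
-0.9587i|0⟩ + 0.2843i|1⟩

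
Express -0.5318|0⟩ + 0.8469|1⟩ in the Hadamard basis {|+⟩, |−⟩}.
0.2228|+⟩ - 0.9749|−⟩

With |ψ⟩ = α|0⟩ + β|1⟩, the Hadamard-basis coefficients are ⟨+|ψ⟩ = (α + β)/√2 and ⟨−|ψ⟩ = (α − β)/√2.
Here α = -0.5318, β = 0.8469: (α + β)/√2 = 0.2228, (α − β)/√2 = -0.9749.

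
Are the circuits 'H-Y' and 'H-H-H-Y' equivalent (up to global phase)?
Yes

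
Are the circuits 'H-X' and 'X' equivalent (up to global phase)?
No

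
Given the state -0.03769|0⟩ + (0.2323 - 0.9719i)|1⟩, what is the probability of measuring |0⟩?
0.001421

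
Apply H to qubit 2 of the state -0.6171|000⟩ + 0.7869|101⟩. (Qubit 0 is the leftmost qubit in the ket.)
-0.4364|000⟩ - 0.4364|001⟩ + 0.5564|100⟩ - 0.5564|101⟩

H on qubit 2 mixes each pair of kets that differ only in qubit 2: amplitudes (a, b) of (|…0…⟩, |…1…⟩) become ((a + b)/√2, (a − b)/√2). Kets absent from the input have amplitude 0.
(|000⟩, |001⟩): (a, b) = (-0.6171, 0) → (-0.4364, -0.4364)
(|100⟩, |101⟩): (a, b) = (0, 0.7869) → (0.5564, -0.5564)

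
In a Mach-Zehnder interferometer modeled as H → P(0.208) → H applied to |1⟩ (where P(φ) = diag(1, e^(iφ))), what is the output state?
(0.01078 - 0.1033i)|0⟩ + (0.9892 + 0.1033i)|1⟩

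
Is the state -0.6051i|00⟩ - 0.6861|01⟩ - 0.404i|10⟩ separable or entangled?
Entangled

Writing the state as a|00⟩ + b|01⟩ + c|10⟩ + d|11⟩, it is a product state iff ad − bc = 0.
Here (a, b, c, d) = (-0.6051i, -0.6861, -0.404i, 0): ad − bc = (-0.6051i)(0) − (-0.6861)(-0.404i) = -0.2772i ≠ 0, so the state is entangled.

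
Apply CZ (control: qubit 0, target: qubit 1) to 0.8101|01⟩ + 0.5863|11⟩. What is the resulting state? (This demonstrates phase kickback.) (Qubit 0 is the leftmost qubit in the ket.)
0.8101|01⟩ - 0.5863|11⟩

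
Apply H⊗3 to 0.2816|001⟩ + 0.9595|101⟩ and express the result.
0.4388|000⟩ - 0.4388|001⟩ + 0.4388|010⟩ - 0.4388|011⟩ - 0.2397|100⟩ + 0.2397|101⟩ - 0.2397|110⟩ + 0.2397|111⟩

H⊗3 gives amp(|y⟩) = (1/2√2) Σ_x (−1)^(x·y) amp(|x⟩), where x·y is the number of positions in which both x and y have a 1.
|000⟩: (0.2816 + 0.9595)/(2√2) = 0.4388
|001⟩: (-0.2816 - 0.9595)/(2√2) = -0.4388
|010⟩: (0.2816 + 0.9595)/(2√2) = 0.4388
|011⟩: (-0.2816 - 0.9595)/(2√2) = -0.4388
|100⟩: (0.2816 - 0.9595)/(2√2) = -0.2397
|101⟩: (-0.2816 + 0.9595)/(2√2) = 0.2397
|110⟩: (0.2816 - 0.9595)/(2√2) = -0.2397
|111⟩: (-0.2816 + 0.9595)/(2√2) = 0.2397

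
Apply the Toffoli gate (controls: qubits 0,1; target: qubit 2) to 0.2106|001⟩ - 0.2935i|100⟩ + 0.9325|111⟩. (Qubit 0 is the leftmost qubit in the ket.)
0.2106|001⟩ - 0.2935i|100⟩ + 0.9325|110⟩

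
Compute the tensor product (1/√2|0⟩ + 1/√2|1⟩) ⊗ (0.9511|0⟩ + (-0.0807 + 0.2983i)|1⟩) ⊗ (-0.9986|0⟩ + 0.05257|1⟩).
-0.6716|000⟩ + 0.03535|001⟩ + (0.05698 - 0.2106i)|010⟩ + (-0.003 + 0.01109i)|011⟩ - 0.6716|100⟩ + 0.03535|101⟩ + (0.05698 - 0.2106i)|110⟩ + (-0.003 + 0.01109i)|111⟩

amp(|b₁b₂…⟩) = product of the factor amplitudes for bits b₁, b₂, …; only kets whose every factor amplitude is nonzero survive.
|000⟩: (1/√2)(0.9511)(-0.9986) = -0.6716
|001⟩: (1/√2)(0.9511)(0.05257) = 0.03535
|010⟩: (1/√2)(-0.0807 + 0.2983i)(-0.9986) = (0.05698 - 0.2106i)
|011⟩: (1/√2)(-0.0807 + 0.2983i)(0.05257) = (-0.003 + 0.01109i)
|100⟩: (1/√2)(0.9511)(-0.9986) = -0.6716
|101⟩: (1/√2)(0.9511)(0.05257) = 0.03535
|110⟩: (1/√2)(-0.0807 + 0.2983i)(-0.9986) = (0.05698 - 0.2106i)
|111⟩: (1/√2)(-0.0807 + 0.2983i)(0.05257) = (-0.003 + 0.01109i)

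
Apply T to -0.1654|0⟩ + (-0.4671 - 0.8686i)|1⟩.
-0.1654|0⟩ + (0.2839 - 0.9445i)|1⟩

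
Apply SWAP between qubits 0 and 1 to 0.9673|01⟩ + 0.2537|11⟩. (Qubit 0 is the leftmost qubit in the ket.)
0.9673|10⟩ + 0.2537|11⟩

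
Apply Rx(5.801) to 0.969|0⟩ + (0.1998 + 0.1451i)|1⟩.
(-0.9063 - 0.04771i)|0⟩ + (-0.194 - 0.3723i)|1⟩

Rx(5.801) = [[cos(θ/2), −i·sin(θ/2)], [−i·sin(θ/2), cos(θ/2)]]; θ = 5.801, cos(θ/2) ≈ -0.971078, sin(θ/2) ≈ 0.238764.
With a = amp(|0⟩) = 0.969 and b = amp(|1⟩) = (0.1998 + 0.1451i):
new amp(|0⟩) = (-0.971078)·a + (-0.238764i)·b = (-0.9063 - 0.04771i)
new amp(|1⟩) = (-0.238764i)·a + (-0.971078)·b = (-0.194 - 0.3723i)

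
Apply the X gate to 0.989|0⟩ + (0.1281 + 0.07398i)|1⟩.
(0.1281 + 0.07398i)|0⟩ + 0.989|1⟩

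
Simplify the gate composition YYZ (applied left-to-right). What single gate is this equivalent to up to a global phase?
Z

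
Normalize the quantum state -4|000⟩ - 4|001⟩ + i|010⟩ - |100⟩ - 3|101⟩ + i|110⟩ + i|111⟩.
-0.5963|000⟩ - 0.5963|001⟩ + 0.1491i|010⟩ - 0.1491|100⟩ - 1/√5|101⟩ + 0.1491i|110⟩ + 0.1491i|111⟩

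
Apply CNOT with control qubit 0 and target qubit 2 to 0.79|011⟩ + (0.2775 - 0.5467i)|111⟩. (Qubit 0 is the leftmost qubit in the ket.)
0.79|011⟩ + (0.2775 - 0.5467i)|110⟩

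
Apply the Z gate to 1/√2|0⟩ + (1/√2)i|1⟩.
1/√2|0⟩ - (1/√2)i|1⟩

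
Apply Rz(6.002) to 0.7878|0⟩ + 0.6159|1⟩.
(-0.78 - 0.1104i)|0⟩ + (-0.6098 + 0.08631i)|1⟩

Rz(6.002) = [[e^(−iθ/2), 0], [0, e^(iθ/2)]] with e^(±iθ/2) = cos(θ/2) ± i·sin(θ/2); θ = 6.002, cos(θ/2) ≈ -0.990133, sin(θ/2) ≈ 0.14013.
With a = amp(|0⟩) = 0.7878 and b = amp(|1⟩) = 0.6159:
new amp(|0⟩) = (-0.990133 - 0.14013i)·a = (-0.78 - 0.1104i)
new amp(|1⟩) = (-0.990133 + 0.14013i)·b = (-0.6098 + 0.08631i)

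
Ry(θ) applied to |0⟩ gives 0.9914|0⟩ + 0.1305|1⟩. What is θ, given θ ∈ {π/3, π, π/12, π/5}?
π/12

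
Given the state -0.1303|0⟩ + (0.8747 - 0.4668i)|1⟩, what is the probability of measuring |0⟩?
0.01698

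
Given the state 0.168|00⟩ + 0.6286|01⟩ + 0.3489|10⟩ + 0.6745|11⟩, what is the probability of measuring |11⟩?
0.455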